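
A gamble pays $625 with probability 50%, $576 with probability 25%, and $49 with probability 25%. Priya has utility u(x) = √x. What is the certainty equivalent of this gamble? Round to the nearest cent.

$410.06

E[u] = 0.5·√625 + 0.25·√576 + 0.25·√49 = 0.5·25 + 0.25·24 + 0.25·7 = 20.25
CE = (20.25)² = 410.0625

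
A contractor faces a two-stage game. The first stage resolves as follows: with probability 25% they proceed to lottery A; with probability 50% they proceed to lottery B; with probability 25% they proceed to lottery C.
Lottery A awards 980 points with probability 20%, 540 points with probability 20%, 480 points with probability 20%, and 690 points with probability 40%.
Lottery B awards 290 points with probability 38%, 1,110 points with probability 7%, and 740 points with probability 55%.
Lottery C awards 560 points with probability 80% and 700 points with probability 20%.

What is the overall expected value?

EV(A) = 0.2 × 980 + 0.2 × 540 + 0.2 × 480 + 0.4 × 690 = 196 + 108 + 96 + 276 = 676
EV(B) = 0.38 × 290 + 0.07 × 1110 + 0.55 × 740 = 110.2 + 77.7 + 407 = 594.9
EV(C) = 0.8 × 560 + 0.2 × 700 = 448 + 140 = 588
Overall = 0.25 × 676 + 0.5 × 594.9 + 0.25 × 588 = 169 + 297.45 + 147 = 613.45

613.45 points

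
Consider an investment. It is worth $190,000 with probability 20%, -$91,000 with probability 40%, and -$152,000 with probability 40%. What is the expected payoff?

-$59,200

EV = 0.2 × 190000 + 0.4 × (-91000) + 0.4 × (-152000) = 38000 − 36400 − 60800 = -59200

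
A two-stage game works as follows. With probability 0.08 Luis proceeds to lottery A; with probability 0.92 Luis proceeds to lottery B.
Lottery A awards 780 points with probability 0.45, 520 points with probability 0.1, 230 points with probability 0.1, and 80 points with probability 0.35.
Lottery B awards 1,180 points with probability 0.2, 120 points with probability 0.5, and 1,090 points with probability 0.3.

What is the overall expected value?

EV(A) = 0.45 × 780 + 0.1 × 520 + 0.1 × 230 + 0.35 × 80 = 351 + 52 + 23 + 28 = 454
EV(B) = 0.2 × 1180 + 0.5 × 120 + 0.3 × 1090 = 236 + 60 + 327 = 623
Overall = 0.08 × 454 + 0.92 × 623 = 36.32 + 573.16 = 609.48

609.48 points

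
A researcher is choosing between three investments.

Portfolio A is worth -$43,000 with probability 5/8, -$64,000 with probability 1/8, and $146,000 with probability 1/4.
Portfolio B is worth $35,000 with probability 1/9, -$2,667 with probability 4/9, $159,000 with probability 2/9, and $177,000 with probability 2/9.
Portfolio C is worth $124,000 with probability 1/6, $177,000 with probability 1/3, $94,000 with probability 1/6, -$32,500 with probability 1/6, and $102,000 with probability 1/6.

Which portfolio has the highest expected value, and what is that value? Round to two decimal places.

Portfolio C ($106,916.67)

Portfolio A = 5/8 × (-43000) + 1/8 × (-64000) + 1/4 × 146000 = -26875 − 8000 + 36500 = 1625
Portfolio B = 1/9 × 35000 + 4/9 × (-2667) + 2/9 × 159000 + 2/9 × 177000 = 3888.8889 − 1185.3333 + 35333.3333 + 39333.3333 = 77370.2222
Portfolio C = 1/6 × 124000 + 1/3 × 177000 + 1/6 × 94000 + 1/6 × (-32500) + 1/6 × 102000 = 20666.6667 + 59000 + 15666.6667 − 5416.6667 + 17000 = 106916.6667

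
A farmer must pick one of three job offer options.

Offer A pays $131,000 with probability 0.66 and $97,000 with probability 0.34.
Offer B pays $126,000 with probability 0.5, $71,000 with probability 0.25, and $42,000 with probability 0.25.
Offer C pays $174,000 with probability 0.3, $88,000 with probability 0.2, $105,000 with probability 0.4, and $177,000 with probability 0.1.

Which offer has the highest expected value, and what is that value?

Offer C ($129,500)

Offer A = 0.66 × 131000 + 0.34 × 97000 = 86460 + 32980 = 119440
Offer B = 0.5 × 126000 + 0.25 × 71000 + 0.25 × 42000 = 63000 + 17750 + 10500 = 91250
Offer C = 0.3 × 174000 + 0.2 × 88000 + 0.4 × 105000 + 0.1 × 177000 = 52200 + 17600 + 42000 + 17700 = 129500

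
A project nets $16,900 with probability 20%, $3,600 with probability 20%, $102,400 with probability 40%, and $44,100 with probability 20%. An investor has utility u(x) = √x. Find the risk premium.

$10,616

E[u] = 0.2·√16900 + 0.2·√3600 + 0.4·√102400 + 0.2·√44100 = 0.2·130 + 0.2·60 + 0.4·320 + 0.2·210 = 208
CE = (208)² = 43264
Risk premium = EV − CE = 53880 − 43264 = 10616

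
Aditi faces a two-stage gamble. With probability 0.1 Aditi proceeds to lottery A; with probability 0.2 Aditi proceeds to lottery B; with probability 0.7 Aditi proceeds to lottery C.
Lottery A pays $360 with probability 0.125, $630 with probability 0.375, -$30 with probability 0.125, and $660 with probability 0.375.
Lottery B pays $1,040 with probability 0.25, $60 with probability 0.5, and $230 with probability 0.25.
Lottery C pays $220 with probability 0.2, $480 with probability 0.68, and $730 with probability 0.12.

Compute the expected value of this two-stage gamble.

$442.60

EV(A) = 0.125 × 360 + 0.375 × 630 + 0.125 × (-30) + 0.375 × 660 = 45 + 236.25 − 3.75 + 247.5 = 525
EV(B) = 0.25 × 1040 + 0.5 × 60 + 0.25 × 230 = 260 + 30 + 57.5 = 347.5
EV(C) = 0.2 × 220 + 0.68 × 480 + 0.12 × 730 = 44 + 326.4 + 87.6 = 458
Overall = 0.1 × 525 + 0.2 × 347.5 + 0.7 × 458 = 52.5 + 69.5 + 320.6 = 442.6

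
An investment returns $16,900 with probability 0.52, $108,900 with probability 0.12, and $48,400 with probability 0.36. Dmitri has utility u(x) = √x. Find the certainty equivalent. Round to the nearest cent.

E[u] = 0.52·√16900 + 0.12·√108900 + 0.36·√48400 = 0.52·130 + 0.12·330 + 0.36·220 = 186.4
CE = (186.4)² = 34744.96

$34,744.96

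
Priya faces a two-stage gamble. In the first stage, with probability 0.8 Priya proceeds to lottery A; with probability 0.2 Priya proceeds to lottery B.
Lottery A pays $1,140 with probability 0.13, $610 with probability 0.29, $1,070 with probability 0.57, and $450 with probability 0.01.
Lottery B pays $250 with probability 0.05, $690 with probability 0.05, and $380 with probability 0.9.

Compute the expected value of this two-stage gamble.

$829.40

EV(A) = 0.13 × 1140 + 0.29 × 610 + 0.57 × 1070 + 0.01 × 450 = 148.2 + 176.9 + 609.9 + 4.5 = 939.5
EV(B) = 0.05 × 250 + 0.05 × 690 + 0.9 × 380 = 12.5 + 34.5 + 342 = 389
Overall = 0.8 × 939.5 + 0.2 × 389 = 751.6 + 77.8 = 829.4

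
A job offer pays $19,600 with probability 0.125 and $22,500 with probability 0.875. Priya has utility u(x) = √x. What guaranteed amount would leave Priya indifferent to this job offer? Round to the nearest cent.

E[u] = 0.125·√19600 + 0.875·√22500 = 0.125·140 + 0.875·150 = 148.75
CE = (148.75)² = 22126.5625

$22,126.56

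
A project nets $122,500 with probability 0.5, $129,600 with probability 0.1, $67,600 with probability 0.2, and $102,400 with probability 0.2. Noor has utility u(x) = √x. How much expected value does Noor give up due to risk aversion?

E[u] = 0.5·√122500 + 0.1·√129600 + 0.2·√67600 + 0.2·√102400 = 0.5·350 + 0.1·360 + 0.2·260 + 0.2·320 = 327
CE = (327)² = 106929
Risk premium = EV − CE = 108210 − 106929 = 1281

$1,281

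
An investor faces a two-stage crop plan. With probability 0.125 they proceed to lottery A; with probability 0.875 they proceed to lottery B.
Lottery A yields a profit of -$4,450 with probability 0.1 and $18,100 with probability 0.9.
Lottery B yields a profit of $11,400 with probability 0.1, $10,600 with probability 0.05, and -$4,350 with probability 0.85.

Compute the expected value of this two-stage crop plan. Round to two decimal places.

$206.56

EV(A) = 0.1 × (-4450) + 0.9 × 18100 = -445 + 16290 = 15845
EV(B) = 0.1 × 11400 + 0.05 × 10600 + 0.85 × (-4350) = 1140 + 530 − 3697.5 = -2027.5
Overall = 0.125 × 15845 + 0.875 × (-2027.5) = 1980.625 − 1774.0625 = 206.5625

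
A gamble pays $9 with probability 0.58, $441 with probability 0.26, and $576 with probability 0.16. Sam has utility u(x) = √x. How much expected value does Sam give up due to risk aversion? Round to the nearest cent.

$90.16

E[u] = 0.58·√9 + 0.26·√441 + 0.16·√576 = 0.58·3 + 0.26·21 + 0.16·24 = 11.04
CE = (11.04)² = 121.8816
Risk premium = EV − CE = 212.04 − 121.8816 = 90.1584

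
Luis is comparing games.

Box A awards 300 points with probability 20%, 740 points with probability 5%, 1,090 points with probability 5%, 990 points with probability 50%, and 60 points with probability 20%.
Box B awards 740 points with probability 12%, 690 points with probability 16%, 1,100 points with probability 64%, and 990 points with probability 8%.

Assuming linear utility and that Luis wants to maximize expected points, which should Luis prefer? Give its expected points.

Box A = 0.2 × 300 + 0.05 × 740 + 0.05 × 1090 + 0.5 × 990 + 0.2 × 60 = 60 + 37 + 54.5 + 495 + 12 = 658.5
Box B = 0.12 × 740 + 0.16 × 690 + 0.64 × 1100 + 0.08 × 990 = 88.8 + 110.4 + 704 + 79.2 = 982.4

Box B (982.4 points)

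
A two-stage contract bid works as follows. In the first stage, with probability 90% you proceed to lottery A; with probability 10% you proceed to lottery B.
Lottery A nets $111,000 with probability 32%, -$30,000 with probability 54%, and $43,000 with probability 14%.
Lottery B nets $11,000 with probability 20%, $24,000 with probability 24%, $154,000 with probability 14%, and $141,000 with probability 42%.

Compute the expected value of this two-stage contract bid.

EV(A) = 0.32 × 111000 + 0.54 × (-30000) + 0.14 × 43000 = 35520 − 16200 + 6020 = 25340
EV(B) = 0.2 × 11000 + 0.24 × 24000 + 0.14 × 154000 + 0.42 × 141000 = 2200 + 5760 + 21560 + 59220 = 88740
Overall = 0.9 × 25340 + 0.1 × 88740 = 22806 + 8874 = 31680

$31,680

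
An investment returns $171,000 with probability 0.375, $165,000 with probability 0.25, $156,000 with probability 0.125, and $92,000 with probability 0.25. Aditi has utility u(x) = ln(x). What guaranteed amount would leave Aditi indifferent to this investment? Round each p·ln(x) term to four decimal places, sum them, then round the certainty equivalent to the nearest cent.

$143,487.04

E[u] = 0.375·ln(171000) + 0.25·ln(165000) + 0.125·ln(156000) + 0.25·ln(92000) = 4.5185 + 3.0034 + 1.4947 + 2.8574 = 11.8740
CE = e^11.8740 ≈ 143487.04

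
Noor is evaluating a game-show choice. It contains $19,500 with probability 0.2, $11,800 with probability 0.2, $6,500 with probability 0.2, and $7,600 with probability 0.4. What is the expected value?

$10,600

EV = 0.2 × 19500 + 0.2 × 11800 + 0.2 × 6500 + 0.4 × 7600 = 3900 + 2360 + 1300 + 3040 = 10600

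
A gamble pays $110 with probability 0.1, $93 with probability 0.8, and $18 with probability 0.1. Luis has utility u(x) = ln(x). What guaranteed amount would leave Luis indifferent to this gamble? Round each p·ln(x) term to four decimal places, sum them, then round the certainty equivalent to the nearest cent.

$80.25

E[u] = 0.1·ln(110) + 0.8·ln(93) + 0.1·ln(18) = 0.4700 + 3.6261 + 0.2890 = 4.3851
CE = e^4.3851 ≈ 80.25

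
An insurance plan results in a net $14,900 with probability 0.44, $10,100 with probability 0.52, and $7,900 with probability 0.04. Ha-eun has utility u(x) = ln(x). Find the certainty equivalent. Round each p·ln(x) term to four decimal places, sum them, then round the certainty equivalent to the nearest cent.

E[u] = 0.44·ln(14900) + 0.52·ln(10100) + 0.04·ln(7900) = 4.2280 + 4.7946 + 0.3590 = 9.3816
CE = e^9.3816 ≈ 11867.99

$11,867.99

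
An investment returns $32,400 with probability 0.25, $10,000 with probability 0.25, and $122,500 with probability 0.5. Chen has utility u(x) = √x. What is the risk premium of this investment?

$11,825

E[u] = 0.25·√32400 + 0.25·√10000 + 0.5·√122500 = 0.25·180 + 0.25·100 + 0.5·350 = 245
CE = (245)² = 60025
Risk premium = EV − CE = 71850 − 60025 = 11825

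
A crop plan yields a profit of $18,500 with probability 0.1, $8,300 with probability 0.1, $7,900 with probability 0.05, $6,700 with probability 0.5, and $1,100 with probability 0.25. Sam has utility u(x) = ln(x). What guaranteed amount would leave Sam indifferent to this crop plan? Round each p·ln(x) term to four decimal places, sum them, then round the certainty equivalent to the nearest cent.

E[u] = 0.1·ln(18500) + 0.1·ln(8300) + 0.05·ln(7900) + 0.5·ln(6700) + 0.25·ln(1100) = 0.9826 + 0.9024 + 0.4487 + 4.4049 + 1.7508 = 8.4894
CE = e^8.4894 ≈ 4862.95

$4,862.95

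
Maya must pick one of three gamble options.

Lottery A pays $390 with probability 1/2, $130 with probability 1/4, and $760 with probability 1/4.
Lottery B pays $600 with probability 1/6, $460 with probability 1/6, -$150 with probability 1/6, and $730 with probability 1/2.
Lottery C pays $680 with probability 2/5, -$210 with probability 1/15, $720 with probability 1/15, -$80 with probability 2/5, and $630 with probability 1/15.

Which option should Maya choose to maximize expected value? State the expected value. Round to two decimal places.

Lottery B ($516.67)

Lottery A = 1/2 × 390 + 1/4 × 130 + 1/4 × 760 = 195 + 32.5 + 190 = 417.5
Lottery B = 1/6 × 600 + 1/6 × 460 + 1/6 × (-150) + 1/2 × 730 = 100 + 76.6667 − 25 + 365 = 516.6667
Lottery C = 2/5 × 680 + 1/15 × (-210) + 1/15 × 720 + 2/5 × (-80) + 1/15 × 630 = 272 − 14 + 48 − 32 + 42 = 316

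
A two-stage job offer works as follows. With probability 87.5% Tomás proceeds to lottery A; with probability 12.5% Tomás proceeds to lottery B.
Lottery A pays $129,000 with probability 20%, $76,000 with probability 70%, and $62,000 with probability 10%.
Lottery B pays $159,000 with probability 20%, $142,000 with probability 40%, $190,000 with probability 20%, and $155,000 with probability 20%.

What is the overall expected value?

$94,250

EV(A) = 0.2 × 129000 + 0.7 × 76000 + 0.1 × 62000 = 25800 + 53200 + 6200 = 85200
EV(B) = 0.2 × 159000 + 0.4 × 142000 + 0.2 × 190000 + 0.2 × 155000 = 31800 + 56800 + 38000 + 31000 = 157600
Overall = 0.875 × 85200 + 0.125 × 157600 = 74550 + 19700 = 94250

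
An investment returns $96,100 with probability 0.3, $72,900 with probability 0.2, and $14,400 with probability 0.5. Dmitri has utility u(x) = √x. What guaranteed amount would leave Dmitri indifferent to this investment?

E[u] = 0.3·√96100 + 0.2·√72900 + 0.5·√14400 = 0.3·310 + 0.2·270 + 0.5·120 = 207
CE = (207)² = 42849

$42,849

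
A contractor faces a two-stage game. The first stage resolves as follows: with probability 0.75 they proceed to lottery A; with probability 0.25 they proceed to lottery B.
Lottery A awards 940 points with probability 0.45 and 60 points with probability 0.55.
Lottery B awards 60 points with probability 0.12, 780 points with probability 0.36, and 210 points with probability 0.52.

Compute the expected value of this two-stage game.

EV(A) = 0.45 × 940 + 0.55 × 60 = 423 + 33 = 456
EV(B) = 0.12 × 60 + 0.36 × 780 + 0.52 × 210 = 7.2 + 280.8 + 109.2 = 397.2
Overall = 0.75 × 456 + 0.25 × 397.2 = 342 + 99.3 = 441.3

441.3 points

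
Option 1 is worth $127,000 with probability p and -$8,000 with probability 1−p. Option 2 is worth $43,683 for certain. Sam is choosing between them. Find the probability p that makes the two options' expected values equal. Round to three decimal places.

p = 0.383

p·127000 + (1−p)·(-8000) = 43683
135000p − 8000 = 43683
p = (43683 + 8000) / 135000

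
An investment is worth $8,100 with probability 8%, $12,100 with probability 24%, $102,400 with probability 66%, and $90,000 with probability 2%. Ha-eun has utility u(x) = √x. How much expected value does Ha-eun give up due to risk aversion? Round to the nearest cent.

$10,035.36

E[u] = 0.08·√8100 + 0.24·√12100 + 0.66·√102400 + 0.02·√90000 = 0.08·90 + 0.24·110 + 0.66·320 + 0.02·300 = 250.8
CE = (250.8)² = 62900.64
Risk premium = EV − CE = 72936 − 62900.64 = 10035.36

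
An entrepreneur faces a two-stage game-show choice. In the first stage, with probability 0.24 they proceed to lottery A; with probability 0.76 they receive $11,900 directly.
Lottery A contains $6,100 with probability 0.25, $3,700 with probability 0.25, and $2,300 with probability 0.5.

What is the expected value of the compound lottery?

$9,908

EV(A) = 0.25 × 6100 + 0.25 × 3700 + 0.5 × 2300 = 1525 + 925 + 1150 = 3600
Branch B: 11900 (certain)
Overall = 0.24 × 3600 + 0.76 × 11900 = 864 + 9044 = 9908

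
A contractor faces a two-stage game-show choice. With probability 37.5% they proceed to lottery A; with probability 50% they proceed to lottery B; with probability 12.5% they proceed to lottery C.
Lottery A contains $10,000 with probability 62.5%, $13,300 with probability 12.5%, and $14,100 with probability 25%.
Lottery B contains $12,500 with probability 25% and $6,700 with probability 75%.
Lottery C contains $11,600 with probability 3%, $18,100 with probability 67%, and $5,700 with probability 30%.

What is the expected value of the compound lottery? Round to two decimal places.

$10,137.19

EV(A) = 0.625 × 10000 + 0.125 × 13300 + 0.25 × 14100 = 6250 + 1662.5 + 3525 = 11437.5
EV(B) = 0.25 × 12500 + 0.75 × 6700 = 3125 + 5025 = 8150
EV(C) = 0.03 × 11600 + 0.67 × 18100 + 0.3 × 5700 = 348 + 12127 + 1710 = 14185
Overall = 0.375 × 11437.5 + 0.5 × 8150 + 0.125 × 14185 = 4289.0625 + 4075 + 1773.125 = 10137.1875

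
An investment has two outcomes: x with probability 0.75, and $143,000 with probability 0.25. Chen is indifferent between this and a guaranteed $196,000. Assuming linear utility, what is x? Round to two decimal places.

0.75·x + 0.25·143000 = 196000
0.75·x = 196000 − 35750 = 160250
x = 160250 / 0.75 = 213666.6667

x = $213,666.67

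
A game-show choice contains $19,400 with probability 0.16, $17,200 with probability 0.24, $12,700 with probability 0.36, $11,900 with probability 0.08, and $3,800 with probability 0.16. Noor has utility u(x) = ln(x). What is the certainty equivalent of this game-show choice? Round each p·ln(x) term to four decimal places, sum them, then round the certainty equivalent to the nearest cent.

$11,987.26

E[u] = 0.16·ln(19400) + 0.24·ln(17200) + 0.36·ln(12700) + 0.08·ln(11900) + 0.16·ln(3800) = 1.5797 + 2.3406 + 3.4018 + 0.7507 + 1.3188 = 9.3916
CE = e^9.3916 ≈ 11987.26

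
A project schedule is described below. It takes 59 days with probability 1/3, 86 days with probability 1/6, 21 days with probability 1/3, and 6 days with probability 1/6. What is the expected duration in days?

42 days

EV = 1/3 × 59 + 1/6 × 86 + 1/3 × 21 + 1/6 × 6 = 19.6667 + 14.3333 + 7 + 1 = 42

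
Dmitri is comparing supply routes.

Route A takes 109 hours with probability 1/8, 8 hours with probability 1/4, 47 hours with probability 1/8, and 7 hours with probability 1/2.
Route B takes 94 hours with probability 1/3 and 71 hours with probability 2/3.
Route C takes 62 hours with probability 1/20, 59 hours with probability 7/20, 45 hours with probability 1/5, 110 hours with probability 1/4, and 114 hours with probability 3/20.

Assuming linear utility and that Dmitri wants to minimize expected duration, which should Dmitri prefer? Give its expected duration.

Route A (25 hours)

Route A = 1/8 × 109 + 1/4 × 8 + 1/8 × 47 + 1/2 × 7 = 13.625 + 2 + 5.875 + 3.5 = 25
Route B = 1/3 × 94 + 2/3 × 71 = 31.3333 + 47.3333 = 78.6667
Route C = 1/20 × 62 + 7/20 × 59 + 1/5 × 45 + 1/4 × 110 + 3/20 × 114 = 3.1 + 20.65 + 9 + 27.5 + 17.1 = 77.35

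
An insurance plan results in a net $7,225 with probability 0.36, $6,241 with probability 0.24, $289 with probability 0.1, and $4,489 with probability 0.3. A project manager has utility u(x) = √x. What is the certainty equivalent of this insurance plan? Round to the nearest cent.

E[u] = 0.36·√7225 + 0.24·√6241 + 0.1·√289 + 0.3·√4489 = 0.36·85 + 0.24·79 + 0.1·17 + 0.3·67 = 71.36
CE = (71.36)² = 5092.2496

$5,092.25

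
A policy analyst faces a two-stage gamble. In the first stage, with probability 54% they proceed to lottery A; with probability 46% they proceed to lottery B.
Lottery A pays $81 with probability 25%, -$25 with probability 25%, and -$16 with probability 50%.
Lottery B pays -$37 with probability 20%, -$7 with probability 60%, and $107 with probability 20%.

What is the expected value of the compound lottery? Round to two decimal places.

EV(A) = 0.25 × 81 + 0.25 × (-25) + 0.5 × (-16) = 20.25 − 6.25 − 8 = 6
EV(B) = 0.2 × (-37) + 0.6 × (-7) + 0.2 × 107 = -7.4 − 4.2 + 21.4 = 9.8
Overall = 0.54 × 6 + 0.46 × 9.8 = 3.24 + 4.508 = 7.748

$7.75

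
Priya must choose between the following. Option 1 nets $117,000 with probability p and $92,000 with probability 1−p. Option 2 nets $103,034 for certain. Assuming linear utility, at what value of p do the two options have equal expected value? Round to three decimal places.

p = 0.441

p·117000 + (1−p)·92000 = 103034
25000p + 92000 = 103034
p = (103034 − 92000) / 25000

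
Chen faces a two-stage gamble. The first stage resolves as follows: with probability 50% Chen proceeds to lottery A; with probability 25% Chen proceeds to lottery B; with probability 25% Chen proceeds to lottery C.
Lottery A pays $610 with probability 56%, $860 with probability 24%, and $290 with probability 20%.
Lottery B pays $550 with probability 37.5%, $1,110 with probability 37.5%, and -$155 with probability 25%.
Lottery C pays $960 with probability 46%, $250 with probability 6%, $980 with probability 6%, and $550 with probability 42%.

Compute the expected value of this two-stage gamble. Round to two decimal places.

EV(A) = 0.56 × 610 + 0.24 × 860 + 0.2 × 290 = 341.6 + 206.4 + 58 = 606
EV(B) = 0.375 × 550 + 0.375 × 1110 + 0.25 × (-155) = 206.25 + 416.25 − 38.75 = 583.75
EV(C) = 0.46 × 960 + 0.06 × 250 + 0.06 × 980 + 0.42 × 550 = 441.6 + 15 + 58.8 + 231 = 746.4
Overall = 0.5 × 606 + 0.25 × 583.75 + 0.25 × 746.4 = 303 + 145.9375 + 186.6 = 635.5375

$635.54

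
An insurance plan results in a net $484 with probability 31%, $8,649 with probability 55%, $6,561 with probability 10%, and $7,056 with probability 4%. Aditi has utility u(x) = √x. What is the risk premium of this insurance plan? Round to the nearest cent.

E[u] = 0.31·√484 + 0.55·√8649 + 0.1·√6561 + 0.04·√7056 = 0.31·22 + 0.55·93 + 0.1·81 + 0.04·84 = 69.43
CE = (69.43)² = 4820.5249
Risk premium = EV − CE = 5845.33 − 4820.5249 = 1024.8051

$1,024.81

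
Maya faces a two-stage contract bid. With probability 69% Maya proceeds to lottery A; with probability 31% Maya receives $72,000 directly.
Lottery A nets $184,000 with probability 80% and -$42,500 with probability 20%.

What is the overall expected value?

$118,023

EV(A) = 0.8 × 184000 + 0.2 × (-42500) = 147200 − 8500 = 138700
Branch B: 72000 (certain)
Overall = 0.69 × 138700 + 0.31 × 72000 = 95703 + 22320 = 118023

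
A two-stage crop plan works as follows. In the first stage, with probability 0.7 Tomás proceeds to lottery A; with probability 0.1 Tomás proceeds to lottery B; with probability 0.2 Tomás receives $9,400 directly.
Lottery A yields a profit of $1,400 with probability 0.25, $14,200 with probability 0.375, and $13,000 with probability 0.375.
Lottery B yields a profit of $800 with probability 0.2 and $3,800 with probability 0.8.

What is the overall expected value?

$9,585

EV(A) = 0.25 × 1400 + 0.375 × 14200 + 0.375 × 13000 = 350 + 5325 + 4875 = 10550
EV(B) = 0.2 × 800 + 0.8 × 3800 = 160 + 3040 = 3200
Branch C: 9400 (certain)
Overall = 0.7 × 10550 + 0.1 × 3200 + 0.2 × 9400 = 7385 + 320 + 1880 = 9585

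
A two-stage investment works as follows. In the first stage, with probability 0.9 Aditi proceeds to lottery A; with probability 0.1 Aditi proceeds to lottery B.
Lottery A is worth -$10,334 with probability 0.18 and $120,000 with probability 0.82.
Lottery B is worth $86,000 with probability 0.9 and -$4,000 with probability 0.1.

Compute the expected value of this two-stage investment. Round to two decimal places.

$94,585.89

EV(A) = 0.18 × (-10334) + 0.82 × 120000 = -1860.12 + 98400 = 96539.88
EV(B) = 0.9 × 86000 + 0.1 × (-4000) = 77400 − 400 = 77000
Overall = 0.9 × 96539.88 + 0.1 × 77000 = 86885.892 + 7700 = 94585.892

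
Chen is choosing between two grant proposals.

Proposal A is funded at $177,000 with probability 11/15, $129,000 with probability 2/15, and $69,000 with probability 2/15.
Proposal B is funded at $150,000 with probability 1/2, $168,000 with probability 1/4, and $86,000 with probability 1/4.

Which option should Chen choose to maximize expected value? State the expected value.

Proposal A = 11/15 × 177000 + 2/15 × 129000 + 2/15 × 69000 = 129800 + 17200 + 9200 = 156200
Proposal B = 1/2 × 150000 + 1/4 × 168000 + 1/4 × 86000 = 75000 + 42000 + 21500 = 138500

Proposal A ($156,200)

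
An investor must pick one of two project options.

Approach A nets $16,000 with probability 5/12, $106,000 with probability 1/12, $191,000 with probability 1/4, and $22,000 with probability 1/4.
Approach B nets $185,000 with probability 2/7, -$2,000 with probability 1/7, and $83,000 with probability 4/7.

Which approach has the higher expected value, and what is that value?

Approach A = 5/12 × 16000 + 1/12 × 106000 + 1/4 × 191000 + 1/4 × 22000 = 6666.6667 + 8833.3333 + 47750 + 5500 = 68750
Approach B = 2/7 × 185000 + 1/7 × (-2000) + 4/7 × 83000 = 52857.1429 − 285.7143 + 47428.5714 = 100000

Approach B ($100,000)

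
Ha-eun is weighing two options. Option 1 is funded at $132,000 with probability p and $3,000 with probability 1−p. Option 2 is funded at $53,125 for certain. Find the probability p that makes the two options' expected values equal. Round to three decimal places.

p = 0.389

p·132000 + (1−p)·3000 = 53125
129000p + 3000 = 53125
p = (53125 − 3000) / 129000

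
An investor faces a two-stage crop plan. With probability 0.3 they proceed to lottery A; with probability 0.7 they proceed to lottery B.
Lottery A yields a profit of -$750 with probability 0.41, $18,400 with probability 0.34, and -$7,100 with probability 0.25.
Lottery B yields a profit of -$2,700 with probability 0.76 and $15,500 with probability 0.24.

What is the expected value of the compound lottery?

$2,419.65

EV(A) = 0.41 × (-750) + 0.34 × 18400 + 0.25 × (-7100) = -307.5 + 6256 − 1775 = 4173.5
EV(B) = 0.76 × (-2700) + 0.24 × 15500 = -2052 + 3720 = 1668
Overall = 0.3 × 4173.5 + 0.7 × 1668 = 1252.05 + 1167.6 = 2419.65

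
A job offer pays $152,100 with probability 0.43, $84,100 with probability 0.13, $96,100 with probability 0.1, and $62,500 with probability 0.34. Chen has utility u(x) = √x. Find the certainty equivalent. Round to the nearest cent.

$103,297.96

E[u] = 0.43·√152100 + 0.13·√84100 + 0.1·√96100 + 0.34·√62500 = 0.43·390 + 0.13·290 + 0.1·310 + 0.34·250 = 321.4
CE = (321.4)² = 103297.96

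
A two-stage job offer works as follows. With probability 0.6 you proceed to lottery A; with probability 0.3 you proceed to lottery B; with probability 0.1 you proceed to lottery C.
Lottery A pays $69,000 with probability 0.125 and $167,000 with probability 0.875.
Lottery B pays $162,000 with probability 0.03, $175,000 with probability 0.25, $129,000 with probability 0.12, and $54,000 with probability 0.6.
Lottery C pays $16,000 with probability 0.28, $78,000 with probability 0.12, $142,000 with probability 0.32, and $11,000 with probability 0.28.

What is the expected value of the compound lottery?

EV(A) = 0.125 × 69000 + 0.875 × 167000 = 8625 + 146125 = 154750
EV(B) = 0.03 × 162000 + 0.25 × 175000 + 0.12 × 129000 + 0.6 × 54000 = 4860 + 43750 + 15480 + 32400 = 96490
EV(C) = 0.28 × 16000 + 0.12 × 78000 + 0.32 × 142000 + 0.28 × 11000 = 4480 + 9360 + 45440 + 3080 = 62360
Overall = 0.6 × 154750 + 0.3 × 96490 + 0.1 × 62360 = 92850 + 28947 + 6236 = 128033

$128,033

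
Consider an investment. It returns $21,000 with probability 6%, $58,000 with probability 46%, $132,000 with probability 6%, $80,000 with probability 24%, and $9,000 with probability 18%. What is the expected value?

$56,680

EV = 0.06 × 21000 + 0.46 × 58000 + 0.06 × 132000 + 0.24 × 80000 + 0.18 × 9000 = 1260 + 26680 + 7920 + 19200 + 1620 = 56680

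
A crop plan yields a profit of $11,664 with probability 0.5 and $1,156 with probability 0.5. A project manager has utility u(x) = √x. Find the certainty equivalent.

E[u] = 0.5·√11664 + 0.5·√1156 = 0.5·108 + 0.5·34 = 71
CE = (71)² = 5041

$5,041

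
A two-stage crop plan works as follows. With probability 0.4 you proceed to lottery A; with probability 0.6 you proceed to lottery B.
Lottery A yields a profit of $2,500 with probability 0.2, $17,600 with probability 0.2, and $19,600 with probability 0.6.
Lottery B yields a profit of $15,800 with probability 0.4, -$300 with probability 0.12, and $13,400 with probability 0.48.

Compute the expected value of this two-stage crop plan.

EV(A) = 0.2 × 2500 + 0.2 × 17600 + 0.6 × 19600 = 500 + 3520 + 11760 = 15780
EV(B) = 0.4 × 15800 + 0.12 × (-300) + 0.48 × 13400 = 6320 − 36 + 6432 = 12716
Overall = 0.4 × 15780 + 0.6 × 12716 = 6312 + 7629.6 = 13941.6

$13,941.60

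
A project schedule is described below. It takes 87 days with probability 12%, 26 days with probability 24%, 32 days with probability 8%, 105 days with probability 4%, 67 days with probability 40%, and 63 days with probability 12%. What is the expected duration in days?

EV = 0.12 × 87 + 0.24 × 26 + 0.08 × 32 + 0.04 × 105 + 0.4 × 67 + 0.12 × 63 = 10.44 + 6.24 + 2.56 + 4.2 + 26.8 + 7.56 = 57.8

57.8 days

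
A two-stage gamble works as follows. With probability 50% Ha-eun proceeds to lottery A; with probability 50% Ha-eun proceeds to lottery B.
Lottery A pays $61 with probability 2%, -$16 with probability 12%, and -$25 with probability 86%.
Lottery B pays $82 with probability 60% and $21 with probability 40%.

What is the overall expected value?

$17.70

EV(A) = 0.02 × 61 + 0.12 × (-16) + 0.86 × (-25) = 1.22 − 1.92 − 21.5 = -22.2
EV(B) = 0.6 × 82 + 0.4 × 21 = 49.2 + 8.4 = 57.6
Overall = 0.5 × (-22.2) + 0.5 × 57.6 = -11.1 + 28.8 = 17.7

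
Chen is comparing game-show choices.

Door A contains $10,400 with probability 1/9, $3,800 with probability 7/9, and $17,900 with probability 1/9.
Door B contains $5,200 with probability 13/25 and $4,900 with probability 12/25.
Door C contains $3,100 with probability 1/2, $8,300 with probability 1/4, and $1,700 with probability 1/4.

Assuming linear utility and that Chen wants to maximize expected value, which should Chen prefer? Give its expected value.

Door A = 1/9 × 10400 + 7/9 × 3800 + 1/9 × 17900 = 1155.5556 + 2955.5556 + 1988.8889 = 6100
Door B = 13/25 × 5200 + 12/25 × 4900 = 2704 + 2352 = 5056
Door C = 1/2 × 3100 + 1/4 × 8300 + 1/4 × 1700 = 1550 + 2075 + 425 = 4050

Door A ($6,100)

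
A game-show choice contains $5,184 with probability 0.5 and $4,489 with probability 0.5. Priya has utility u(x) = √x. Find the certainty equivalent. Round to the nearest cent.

E[u] = 0.5·√5184 + 0.5·√4489 = 0.5·72 + 0.5·67 = 69.5
CE = (69.5)² = 4830.25

$4,830.25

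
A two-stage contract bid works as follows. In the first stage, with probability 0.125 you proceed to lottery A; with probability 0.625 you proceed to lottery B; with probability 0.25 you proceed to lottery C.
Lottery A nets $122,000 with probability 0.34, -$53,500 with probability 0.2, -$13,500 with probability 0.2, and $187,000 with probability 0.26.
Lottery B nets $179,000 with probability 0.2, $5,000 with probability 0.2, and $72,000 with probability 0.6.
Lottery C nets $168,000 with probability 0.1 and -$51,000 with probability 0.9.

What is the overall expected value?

EV(A) = 0.34 × 122000 + 0.2 × (-53500) + 0.2 × (-13500) + 0.26 × 187000 = 41480 − 10700 − 2700 + 48620 = 76700
EV(B) = 0.2 × 179000 + 0.2 × 5000 + 0.6 × 72000 = 35800 + 1000 + 43200 = 80000
EV(C) = 0.1 × 168000 + 0.9 × (-51000) = 16800 − 45900 = -29100
Overall = 0.125 × 76700 + 0.625 × 80000 + 0.25 × (-29100) = 9587.5 + 50000 − 7275 = 52312.5

$52,312.50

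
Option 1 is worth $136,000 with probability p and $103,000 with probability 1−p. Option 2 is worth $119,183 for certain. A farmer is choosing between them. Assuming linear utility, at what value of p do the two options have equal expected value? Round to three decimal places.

p = 0.490

p·136000 + (1−p)·103000 = 119183
33000p + 103000 = 119183
p = (119183 − 103000) / 33000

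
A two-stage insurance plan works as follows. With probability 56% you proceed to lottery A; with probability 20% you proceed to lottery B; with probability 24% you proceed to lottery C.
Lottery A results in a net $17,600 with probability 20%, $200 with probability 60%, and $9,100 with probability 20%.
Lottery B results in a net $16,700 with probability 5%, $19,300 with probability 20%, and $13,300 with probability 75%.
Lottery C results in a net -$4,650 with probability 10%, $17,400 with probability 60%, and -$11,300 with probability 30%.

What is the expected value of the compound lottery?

$7,572

EV(A) = 0.2 × 17600 + 0.6 × 200 + 0.2 × 9100 = 3520 + 120 + 1820 = 5460
EV(B) = 0.05 × 16700 + 0.2 × 19300 + 0.75 × 13300 = 835 + 3860 + 9975 = 14670
EV(C) = 0.1 × (-4650) + 0.6 × 17400 + 0.3 × (-11300) = -465 + 10440 − 3390 = 6585
Overall = 0.56 × 5460 + 0.2 × 14670 + 0.24 × 6585 = 3057.6 + 2934 + 1580.4 = 7572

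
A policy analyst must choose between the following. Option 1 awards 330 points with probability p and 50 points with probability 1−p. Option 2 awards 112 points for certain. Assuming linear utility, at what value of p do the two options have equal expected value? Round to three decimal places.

p = 0.221

p·330 + (1−p)·50 = 112
280p + 50 = 112
p = (112 − 50) / 280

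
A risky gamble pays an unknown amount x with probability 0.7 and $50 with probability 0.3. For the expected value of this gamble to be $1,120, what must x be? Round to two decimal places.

0.7·x + 0.3·50 = 1120
0.7·x = 1120 − 15 = 1105
x = 1105 / 0.7 = 1578.5714

x = $1,578.57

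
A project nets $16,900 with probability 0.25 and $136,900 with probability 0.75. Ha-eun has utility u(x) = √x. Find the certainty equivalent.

$96,100

E[u] = 0.25·√16900 + 0.75·√136900 = 0.25·130 + 0.75·370 = 310
CE = (310)² = 96100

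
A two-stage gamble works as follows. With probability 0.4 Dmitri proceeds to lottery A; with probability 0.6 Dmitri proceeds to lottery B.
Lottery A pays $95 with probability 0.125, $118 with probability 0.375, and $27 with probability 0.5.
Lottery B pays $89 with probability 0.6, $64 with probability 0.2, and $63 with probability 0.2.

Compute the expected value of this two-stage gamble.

$75.13

EV(A) = 0.125 × 95 + 0.375 × 118 + 0.5 × 27 = 11.875 + 44.25 + 13.5 = 69.625
EV(B) = 0.6 × 89 + 0.2 × 64 + 0.2 × 63 = 53.4 + 12.8 + 12.6 = 78.8
Overall = 0.4 × 69.625 + 0.6 × 78.8 = 27.85 + 47.28 = 75.13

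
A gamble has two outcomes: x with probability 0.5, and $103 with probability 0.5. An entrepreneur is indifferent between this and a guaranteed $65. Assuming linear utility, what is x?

0.5·x + 0.5·103 = 65
0.5·x = 65 − 51.5 = 13.5
x = 13.5 / 0.5 = 27

x = $27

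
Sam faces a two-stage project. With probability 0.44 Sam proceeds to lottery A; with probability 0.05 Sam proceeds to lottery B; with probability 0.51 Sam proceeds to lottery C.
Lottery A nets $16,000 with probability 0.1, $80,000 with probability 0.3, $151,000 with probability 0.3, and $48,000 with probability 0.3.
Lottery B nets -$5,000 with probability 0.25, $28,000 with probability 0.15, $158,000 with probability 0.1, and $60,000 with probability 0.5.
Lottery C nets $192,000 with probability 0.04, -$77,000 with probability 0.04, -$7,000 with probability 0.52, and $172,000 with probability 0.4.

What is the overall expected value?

$75,547.10

EV(A) = 0.1 × 16000 + 0.3 × 80000 + 0.3 × 151000 + 0.3 × 48000 = 1600 + 24000 + 45300 + 14400 = 85300
EV(B) = 0.25 × (-5000) + 0.15 × 28000 + 0.1 × 158000 + 0.5 × 60000 = -1250 + 4200 + 15800 + 30000 = 48750
EV(C) = 0.04 × 192000 + 0.04 × (-77000) + 0.52 × (-7000) + 0.4 × 172000 = 7680 − 3080 − 3640 + 68800 = 69760
Overall = 0.44 × 85300 + 0.05 × 48750 + 0.51 × 69760 = 37532 + 2437.5 + 35577.6 = 75547.1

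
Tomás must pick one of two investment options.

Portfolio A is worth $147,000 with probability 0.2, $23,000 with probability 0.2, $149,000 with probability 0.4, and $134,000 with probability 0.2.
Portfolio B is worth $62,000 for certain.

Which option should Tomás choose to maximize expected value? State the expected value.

Portfolio A ($120,400)

Portfolio A = 0.2 × 147000 + 0.2 × 23000 + 0.4 × 149000 + 0.2 × 134000 = 29400 + 4600 + 59600 + 26800 = 120400
Portfolio B: 62000 (certain)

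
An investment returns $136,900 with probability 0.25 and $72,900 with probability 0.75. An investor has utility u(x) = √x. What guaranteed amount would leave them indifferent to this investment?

E[u] = 0.25·√136900 + 0.75·√72900 = 0.25·370 + 0.75·270 = 295
CE = (295)² = 87025

$87,025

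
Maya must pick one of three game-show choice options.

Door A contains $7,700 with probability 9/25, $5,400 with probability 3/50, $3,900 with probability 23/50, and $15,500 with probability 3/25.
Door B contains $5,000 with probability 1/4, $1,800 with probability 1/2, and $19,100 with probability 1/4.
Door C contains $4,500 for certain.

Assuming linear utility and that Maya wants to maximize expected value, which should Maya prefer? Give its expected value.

Door A = 9/25 × 7700 + 3/50 × 5400 + 23/50 × 3900 + 3/25 × 15500 = 2772 + 324 + 1794 + 1860 = 6750
Door B = 1/4 × 5000 + 1/2 × 1800 + 1/4 × 19100 = 1250 + 900 + 4775 = 6925
Door C: 4500 (certain)

Door B ($6,925)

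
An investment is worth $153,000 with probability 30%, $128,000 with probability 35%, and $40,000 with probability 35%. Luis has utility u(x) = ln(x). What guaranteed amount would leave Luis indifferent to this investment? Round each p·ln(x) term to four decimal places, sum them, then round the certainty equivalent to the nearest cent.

$89,877.24

E[u] = 0.3·ln(153000) + 0.35·ln(128000) + 0.35·ln(40000) = 3.5815 + 4.1159 + 3.7088 = 11.4062
CE = e^11.4062 ≈ 89877.24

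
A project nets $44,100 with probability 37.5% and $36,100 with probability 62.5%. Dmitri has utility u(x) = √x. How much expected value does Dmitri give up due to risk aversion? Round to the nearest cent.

$93.75

E[u] = 0.375·√44100 + 0.625·√36100 = 0.375·210 + 0.625·190 = 197.5
CE = (197.5)² = 39006.25
Risk premium = EV − CE = 39100 − 39006.25 = 93.75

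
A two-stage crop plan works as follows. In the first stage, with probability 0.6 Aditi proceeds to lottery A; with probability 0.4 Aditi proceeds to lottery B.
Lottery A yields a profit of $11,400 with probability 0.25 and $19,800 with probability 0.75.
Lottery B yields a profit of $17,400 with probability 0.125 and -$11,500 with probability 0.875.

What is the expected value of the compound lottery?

EV(A) = 0.25 × 11400 + 0.75 × 19800 = 2850 + 14850 = 17700
EV(B) = 0.125 × 17400 + 0.875 × (-11500) = 2175 − 10062.5 = -7887.5
Overall = 0.6 × 17700 + 0.4 × (-7887.5) = 10620 − 3155 = 7465

$7,465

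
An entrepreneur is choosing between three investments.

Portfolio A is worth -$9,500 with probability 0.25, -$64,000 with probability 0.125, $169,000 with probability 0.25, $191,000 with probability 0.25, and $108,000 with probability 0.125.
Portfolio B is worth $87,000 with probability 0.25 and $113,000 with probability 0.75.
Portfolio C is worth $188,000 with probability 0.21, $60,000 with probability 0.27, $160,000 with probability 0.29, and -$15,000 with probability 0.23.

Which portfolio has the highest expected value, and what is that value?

Portfolio B ($106,500)

Portfolio A = 0.25 × (-9500) + 0.125 × (-64000) + 0.25 × 169000 + 0.25 × 191000 + 0.125 × 108000 = -2375 − 8000 + 42250 + 47750 + 13500 = 93125
Portfolio B = 0.25 × 87000 + 0.75 × 113000 = 21750 + 84750 = 106500
Portfolio C = 0.21 × 188000 + 0.27 × 60000 + 0.29 × 160000 + 0.23 × (-15000) = 39480 + 16200 + 46400 − 3450 = 98630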